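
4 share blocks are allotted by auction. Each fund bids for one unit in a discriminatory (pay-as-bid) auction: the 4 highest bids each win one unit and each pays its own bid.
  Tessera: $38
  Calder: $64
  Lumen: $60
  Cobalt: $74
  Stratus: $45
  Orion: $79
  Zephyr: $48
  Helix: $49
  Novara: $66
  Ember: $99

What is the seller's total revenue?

Ordering the bids: 99 (Ember), 79 (Orion), 74 (Cobalt), 66 (Novara), 64 (Calder), 60 (Lumen), …
Top 4: Ember, Orion, Cobalt, Novara.
Total revenue = 99 + 79 + 74 + 66 = $318.

Total revenue: $318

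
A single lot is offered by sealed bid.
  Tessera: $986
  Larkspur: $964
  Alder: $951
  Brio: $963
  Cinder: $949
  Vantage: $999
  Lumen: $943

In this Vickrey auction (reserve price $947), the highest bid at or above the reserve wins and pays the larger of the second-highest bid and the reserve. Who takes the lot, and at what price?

Vantage pays $986

Sorting bids: 999 (Vantage) > 986 (Tessera) > 964 (Larkspur) > 963 (Brio) > 951 (Alder) > 949 (Cinder) > …
Vantage has the top bid at or above the reserve ($999).
Second-highest bid $986 exceeds the reserve $947 → payment $986.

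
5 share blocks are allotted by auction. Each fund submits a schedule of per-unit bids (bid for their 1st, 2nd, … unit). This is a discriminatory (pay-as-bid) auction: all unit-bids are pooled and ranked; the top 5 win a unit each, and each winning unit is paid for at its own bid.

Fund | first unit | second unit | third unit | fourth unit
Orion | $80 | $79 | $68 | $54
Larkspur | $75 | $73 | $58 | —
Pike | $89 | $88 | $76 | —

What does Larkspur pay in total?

Merging the schedules and taking the best 5: 89 (Pike-1), 88 (Pike-2), 80 (Orion-1), 79 (Orion-2), 76 (Pike-3)
Next rejected bid: $75 (not a price — pay-as-bid).
Larkspur wins no units.

Larkspur pays $0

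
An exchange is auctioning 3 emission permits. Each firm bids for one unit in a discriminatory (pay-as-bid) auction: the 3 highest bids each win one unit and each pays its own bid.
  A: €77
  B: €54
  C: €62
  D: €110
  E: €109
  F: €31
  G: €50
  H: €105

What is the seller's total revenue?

Total revenue: €324

Sorting: 110 (D), 109 (E), 105 (H), 77 (A), 62 (C), …
Top 3: D, E, H.
Total revenue = 110 + 109 + 105 = €324.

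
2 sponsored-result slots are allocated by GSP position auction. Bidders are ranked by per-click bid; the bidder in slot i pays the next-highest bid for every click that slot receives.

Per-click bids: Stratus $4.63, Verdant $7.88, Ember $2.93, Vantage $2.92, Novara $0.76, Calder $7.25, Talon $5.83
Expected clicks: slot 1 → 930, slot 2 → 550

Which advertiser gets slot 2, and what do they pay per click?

Calder; $5.83 per click

Ranked by bid: $7.88 (Verdant) > $7.25 (Calder) > $5.83 (Talon) > …
Slot 2 goes to the second-ranked bidder, Calder, who pays the next bid down: $5.83/click.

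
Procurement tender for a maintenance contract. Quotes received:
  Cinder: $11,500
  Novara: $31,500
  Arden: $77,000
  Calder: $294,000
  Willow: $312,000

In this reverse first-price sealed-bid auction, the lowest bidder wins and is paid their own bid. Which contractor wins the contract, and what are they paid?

Rule: the lowest bidder wins and is paid their own bid.
Bids ranked: 11,500 (Cinder) < 31,500 (Novara) < 77,000 (Arden) < 294,000 (Calder) < 312,000 (Willow)
Cinder has the lowest bid and is paid exactly that: $11,500.

Cinder is paid $11,500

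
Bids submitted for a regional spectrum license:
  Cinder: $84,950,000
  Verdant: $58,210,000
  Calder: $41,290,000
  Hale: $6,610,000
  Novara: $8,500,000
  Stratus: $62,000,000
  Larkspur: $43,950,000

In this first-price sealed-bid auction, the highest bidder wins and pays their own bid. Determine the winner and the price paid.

Cinder pays $84,950,000

Rule: the highest bidder wins and pays their own bid.
Bids in order: 84,950,000 (Cinder) > 62,000,000 (Stratus) > 58,210,000 (Verdant) > 43,950,000 (Larkspur) > 41,290,000 (Calder) > 8,500,000 (Novara) > …
Cinder has the highest bid and pays exactly that: $84,950,000.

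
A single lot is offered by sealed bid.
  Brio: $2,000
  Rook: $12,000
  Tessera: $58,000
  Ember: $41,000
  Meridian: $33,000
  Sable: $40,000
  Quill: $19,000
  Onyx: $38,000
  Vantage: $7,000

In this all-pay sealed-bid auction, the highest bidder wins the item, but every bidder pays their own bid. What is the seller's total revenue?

Bids ranked: 58,000 (Tessera) > 41,000 (Ember) > 40,000 (Sable) > 38,000 (Onyx) > 33,000 (Meridian) > 19,000 (Quill) > …
Tessera wins with the top bid; all bids are sunk regardless.
Every bidder forfeits their bid regardless of winning.
Revenue = 2,000 + 12,000 + 58,000 + 41,000 + 33,000 + 40,000 + 19,000 + 38,000 + 7,000 = $250,000.

Total revenue: $250,000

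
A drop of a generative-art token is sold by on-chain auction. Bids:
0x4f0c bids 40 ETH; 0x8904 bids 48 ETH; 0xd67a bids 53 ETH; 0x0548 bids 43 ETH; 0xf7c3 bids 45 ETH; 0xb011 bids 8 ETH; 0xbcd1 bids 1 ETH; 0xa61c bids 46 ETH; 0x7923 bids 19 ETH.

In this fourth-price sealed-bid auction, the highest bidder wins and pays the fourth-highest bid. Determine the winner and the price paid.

0xd67a pays 45 ETH

Rule: the highest bidder wins and pays the fourth-highest bid.
Bids in order: 53 (0xd67a) > 48 (0x8904) > 46 (0xa61c) > 45 (0xf7c3) > 43 (0x0548) > 40 (0x4f0c) > …
0xd67a is highest; pays the fourth-highest bid, 45 ETH.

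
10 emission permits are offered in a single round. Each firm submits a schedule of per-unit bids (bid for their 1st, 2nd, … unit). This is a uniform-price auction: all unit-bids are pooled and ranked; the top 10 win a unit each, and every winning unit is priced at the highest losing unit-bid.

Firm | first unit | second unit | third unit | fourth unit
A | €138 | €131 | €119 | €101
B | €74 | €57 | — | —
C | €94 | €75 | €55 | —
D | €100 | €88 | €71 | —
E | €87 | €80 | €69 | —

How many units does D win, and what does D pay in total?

Merging the schedules and taking the best 10: 138 (A-1), 131 (A-2), 119 (A-3), 101 (A-4), 100 (D-1), 94 (C-1), 88 (D-2), 87 (E-1), 80 (E-2), 75 (C-2)
Highest rejected unit-bid = €74.
D wins 2 unit(s) at €74 each.

D: 2 units, pays €148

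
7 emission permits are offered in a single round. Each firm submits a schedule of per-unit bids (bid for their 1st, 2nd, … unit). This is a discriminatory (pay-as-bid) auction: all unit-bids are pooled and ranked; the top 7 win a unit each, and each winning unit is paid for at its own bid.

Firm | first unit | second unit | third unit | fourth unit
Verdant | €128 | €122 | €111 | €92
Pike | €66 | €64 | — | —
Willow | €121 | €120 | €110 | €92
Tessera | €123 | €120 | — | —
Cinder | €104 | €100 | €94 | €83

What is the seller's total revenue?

Merging the schedules and taking the best 7: 128 (Verdant-1), 123 (Tessera-1), 122 (Verdant-2), 121 (Willow-1), 120 (Willow-2), 120 (Tessera-2), 111 (Verdant-3)
Next rejected bid: €110 (not a price — pay-as-bid).
Each winning unit pays its own bid.
Revenue = 128 + 123 + 122 + 121 + 120 + 120 + 111 = €845.

Total revenue: €845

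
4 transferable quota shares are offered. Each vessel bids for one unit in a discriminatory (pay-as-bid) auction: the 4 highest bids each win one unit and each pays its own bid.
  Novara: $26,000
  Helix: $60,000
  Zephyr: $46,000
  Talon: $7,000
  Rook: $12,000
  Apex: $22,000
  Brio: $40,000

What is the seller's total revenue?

Bids ranked high→low: 60,000 (Helix), 46,000 (Zephyr), 40,000 (Brio), 26,000 (Novara), 22,000 (Apex), 12,000 (Rook), …
Top 4: Helix, Zephyr, Brio, Novara.
Total revenue = 60,000 + 46,000 + 40,000 + 26,000 = $172,000.

Total revenue: $172,000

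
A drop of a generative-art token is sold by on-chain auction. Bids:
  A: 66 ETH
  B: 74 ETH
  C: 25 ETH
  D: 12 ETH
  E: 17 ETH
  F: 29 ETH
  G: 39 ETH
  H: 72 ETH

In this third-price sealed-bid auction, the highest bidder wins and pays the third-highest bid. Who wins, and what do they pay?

B pays 66 ETH

Bids ranked: 74 (B) > 72 (H) > 66 (A) > 39 (G) > 29 (F) > 25 (C) > …
B is highest; pays the third-highest bid, 66 ETH.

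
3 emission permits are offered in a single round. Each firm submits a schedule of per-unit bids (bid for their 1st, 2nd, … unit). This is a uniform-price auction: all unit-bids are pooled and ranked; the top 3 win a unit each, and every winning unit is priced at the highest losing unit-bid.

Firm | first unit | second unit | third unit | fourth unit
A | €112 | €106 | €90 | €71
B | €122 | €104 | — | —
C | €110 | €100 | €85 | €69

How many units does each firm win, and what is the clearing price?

Merging the schedules and taking the best 3: 122 (B-1), 112 (A-1), 110 (C-1)
First bid not allocated: €106.
Allocation: A 1, B 1, C 1.

A 1, B 1, C 1; clearing price €106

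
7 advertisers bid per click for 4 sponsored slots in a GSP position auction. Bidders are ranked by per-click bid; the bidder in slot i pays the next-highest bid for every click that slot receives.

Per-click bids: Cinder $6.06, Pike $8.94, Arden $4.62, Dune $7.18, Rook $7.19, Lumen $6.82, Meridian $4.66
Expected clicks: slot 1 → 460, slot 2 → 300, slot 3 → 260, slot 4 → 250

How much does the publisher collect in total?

Ranked by bid: $8.94 (Pike) > $7.19 (Rook) > $7.18 (Dune) > $6.82 (Lumen) > $6.06 (Cinder) > …
Slot 1: Pike pays $7.19 × 460 = $3307.40
Slot 2: Rook pays $7.18 × 300 = $2154.00
Slot 3: Dune pays $6.82 × 260 = $1773.20
Slot 4: Lumen pays $6.06 × 250 = $1515.00
Total = $8749.60

Total revenue: $8749.60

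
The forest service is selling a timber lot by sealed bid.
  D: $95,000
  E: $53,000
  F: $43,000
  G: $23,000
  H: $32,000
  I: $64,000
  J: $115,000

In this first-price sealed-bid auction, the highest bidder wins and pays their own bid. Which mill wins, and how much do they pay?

Bids in order: 115,000 (J) > 95,000 (D) > 64,000 (I) > 53,000 (E) > 43,000 (F) > 32,000 (H) > …
J is highest → pays own bid, $115,000.

J pays $115,000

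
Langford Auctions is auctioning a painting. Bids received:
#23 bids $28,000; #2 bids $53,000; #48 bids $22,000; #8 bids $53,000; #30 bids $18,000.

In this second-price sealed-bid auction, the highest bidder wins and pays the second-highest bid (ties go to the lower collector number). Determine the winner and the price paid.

#2 pays $53,000

Rule: the highest bidder wins and pays the second-highest bid.
Sorting bids: 53,000 (#2) > 53,000 (#8) > 28,000 (#23) > 22,000 (#48) > 18,000 (#30)
Tie at $53,000 → #2 wins by tie-break.
Second-price: #2 pays #8's bid of $53,000.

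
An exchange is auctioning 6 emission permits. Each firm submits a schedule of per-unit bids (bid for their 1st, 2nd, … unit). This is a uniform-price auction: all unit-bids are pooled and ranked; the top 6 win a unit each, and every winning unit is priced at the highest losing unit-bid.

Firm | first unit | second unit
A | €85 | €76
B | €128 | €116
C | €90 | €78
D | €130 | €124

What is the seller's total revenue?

Total revenue: €468

Merging the schedules and taking the best 6: 130 (D-1), 128 (B-1), 124 (D-2), 116 (B-2), 90 (C-1), 85 (A-1)
The (k+1)-th unit-bid is €78.
Allocation: A 1, B 2, C 1, D 2. Every unit priced at €78.
Revenue = 6 × 78 = €468.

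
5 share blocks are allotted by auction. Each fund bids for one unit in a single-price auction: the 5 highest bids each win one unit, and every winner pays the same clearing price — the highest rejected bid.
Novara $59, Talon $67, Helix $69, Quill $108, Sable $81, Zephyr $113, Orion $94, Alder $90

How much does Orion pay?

Orion pays $69

Bids ranked high→low: 113 (Zephyr), 108 (Quill), 94 (Orion), 90 (Alder), 81 (Sable), 69 (Helix), 67 (Talon), …
The 5 highest are Zephyr, Quill, Orion, Alder, Sable.
First losing bid is Helix's $69, which sets the uniform price.
Orion wins → pays $69.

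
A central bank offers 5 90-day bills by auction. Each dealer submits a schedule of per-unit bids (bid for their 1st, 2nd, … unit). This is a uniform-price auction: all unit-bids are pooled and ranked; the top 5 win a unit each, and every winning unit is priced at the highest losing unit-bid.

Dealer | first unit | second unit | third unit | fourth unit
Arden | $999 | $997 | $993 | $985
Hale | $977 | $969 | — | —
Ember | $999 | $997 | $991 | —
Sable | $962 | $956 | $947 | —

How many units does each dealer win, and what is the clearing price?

Arden 3, Ember 2; clearing price $991

All unit-bids, highest first — top 5: 999 (Arden-1), 999 (Ember-1), 997 (Arden-2), 997 (Ember-2), 993 (Arden-3)
First bid not allocated: $991.
Allocation: Arden 3, Ember 2.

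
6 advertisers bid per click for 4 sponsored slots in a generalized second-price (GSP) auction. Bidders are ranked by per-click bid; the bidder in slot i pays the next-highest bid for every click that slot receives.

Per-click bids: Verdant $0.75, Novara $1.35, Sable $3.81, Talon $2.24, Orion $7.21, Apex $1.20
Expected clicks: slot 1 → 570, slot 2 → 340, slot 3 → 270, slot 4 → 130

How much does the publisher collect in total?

Total revenue: $3453.80

Per-click bids in order: $7.21 (Orion) > $3.81 (Sable) > $2.24 (Talon) > $1.35 (Novara) > $1.20 (Apex) > …
Slot 1: Orion pays $3.81 × 570 = $2171.70
Slot 2: Sable pays $2.24 × 340 = $761.60
Slot 3: Talon pays $1.35 × 270 = $364.50
Slot 4: Novara pays $1.20 × 130 = $156.00
Total = $3453.80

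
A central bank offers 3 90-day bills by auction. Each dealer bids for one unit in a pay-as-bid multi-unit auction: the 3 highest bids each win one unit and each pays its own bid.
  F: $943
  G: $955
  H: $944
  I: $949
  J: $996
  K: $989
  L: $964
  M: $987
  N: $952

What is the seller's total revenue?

Sorting: 996 (J), 989 (K), 987 (M), 964 (L), 955 (G), …
Top 3: J, K, M.
Total revenue = 996 + 989 + 987 = $2,972.

Total revenue: $2,972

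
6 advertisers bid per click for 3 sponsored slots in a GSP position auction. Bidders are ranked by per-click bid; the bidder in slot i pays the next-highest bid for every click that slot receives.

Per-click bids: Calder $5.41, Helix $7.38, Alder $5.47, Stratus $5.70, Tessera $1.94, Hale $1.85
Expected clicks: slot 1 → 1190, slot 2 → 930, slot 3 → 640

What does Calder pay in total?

Calder pays $0.00

Sorting advertisers: $7.38 (Helix) > $5.70 (Stratus) > $5.47 (Alder) > $5.41 (Calder) > …
Calder ranks below slot 3 → no slot, pays nothing.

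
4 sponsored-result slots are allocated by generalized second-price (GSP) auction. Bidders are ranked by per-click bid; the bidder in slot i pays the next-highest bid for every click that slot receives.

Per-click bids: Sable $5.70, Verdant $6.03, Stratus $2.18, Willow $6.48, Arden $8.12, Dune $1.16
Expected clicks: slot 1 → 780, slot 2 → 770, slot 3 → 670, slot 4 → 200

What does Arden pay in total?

Arden pays $5054.40

Sorting advertisers: $8.12 (Arden) > $6.48 (Willow) > $6.03 (Verdant) > $5.70 (Sable) > $2.18 (Stratus) > …
Arden holds slot 1 → pays next bid $6.48 × 780 clicks = $5054.40.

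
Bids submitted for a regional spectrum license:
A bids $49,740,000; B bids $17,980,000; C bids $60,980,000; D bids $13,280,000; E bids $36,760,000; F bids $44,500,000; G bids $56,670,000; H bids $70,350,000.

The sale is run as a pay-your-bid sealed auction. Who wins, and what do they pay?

H pays $70,350,000

Bids ranked: 70,350,000 (H) > 60,980,000 (C) > 56,670,000 (G) > 49,740,000 (A) > 44,500,000 (F) > 36,760,000 (E) > …
First-price: H pays what they bid, $70,350,000.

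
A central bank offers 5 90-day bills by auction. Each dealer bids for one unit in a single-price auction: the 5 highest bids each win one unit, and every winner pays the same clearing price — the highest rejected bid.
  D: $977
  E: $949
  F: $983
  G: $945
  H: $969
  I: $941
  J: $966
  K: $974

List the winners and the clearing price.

F, D, K, H, J; each pays $949

Sorting: 983 (F), 977 (D), 974 (K), 969 (H), 966 (J), 949 (E), 945 (G), …
Top 5: F, D, K, H, J.
First losing bid is E's $949, which sets the uniform price.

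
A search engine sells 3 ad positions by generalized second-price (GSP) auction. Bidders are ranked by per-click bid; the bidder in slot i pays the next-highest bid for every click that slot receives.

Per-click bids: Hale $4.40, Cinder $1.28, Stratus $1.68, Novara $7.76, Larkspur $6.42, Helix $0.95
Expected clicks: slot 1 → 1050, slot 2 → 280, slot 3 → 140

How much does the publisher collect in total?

Total revenue: $8208.20

Per-click bids in order: $7.76 (Novara) > $6.42 (Larkspur) > $4.40 (Hale) > $1.68 (Stratus) > …
Slot 1: Novara pays $6.42 × 1050 = $6741.00
Slot 2: Larkspur pays $4.40 × 280 = $1232.00
Slot 3: Hale pays $1.68 × 140 = $235.20
Total = $8208.20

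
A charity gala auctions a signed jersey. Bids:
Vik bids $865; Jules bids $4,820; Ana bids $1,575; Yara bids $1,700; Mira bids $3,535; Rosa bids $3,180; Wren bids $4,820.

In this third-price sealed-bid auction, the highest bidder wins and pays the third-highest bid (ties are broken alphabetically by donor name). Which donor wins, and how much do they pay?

Rule: the highest bidder wins and pays the third-highest bid.
Bids in order: 4,820 (Jules) > 4,820 (Wren) > 3,535 (Mira) > 3,180 (Rosa) > 1,700 (Yara) > 1,575 (Ana) > …
Tie at $4,820 → Jules wins by tie-break.
Jules wins; payment is bid #3 in the ranking = $3,535.

Jules pays $3,535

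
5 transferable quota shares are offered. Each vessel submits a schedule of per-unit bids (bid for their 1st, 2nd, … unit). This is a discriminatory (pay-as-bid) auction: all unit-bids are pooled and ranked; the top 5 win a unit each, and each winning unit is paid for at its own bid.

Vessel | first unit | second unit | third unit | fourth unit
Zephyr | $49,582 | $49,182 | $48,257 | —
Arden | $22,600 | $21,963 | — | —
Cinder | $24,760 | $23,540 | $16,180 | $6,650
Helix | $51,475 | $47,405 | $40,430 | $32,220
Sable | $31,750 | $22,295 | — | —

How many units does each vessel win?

Helix 2, Zephyr 3

Pooled unit-bids ranked (top 5): 51,475 (Helix-1), 49,582 (Zephyr-1), 49,182 (Zephyr-2), 48,257 (Zephyr-3), 47,405 (Helix-2)
Next rejected bid: $40,430 (not a price — pay-as-bid).
Allocation: Helix 2, Zephyr 3.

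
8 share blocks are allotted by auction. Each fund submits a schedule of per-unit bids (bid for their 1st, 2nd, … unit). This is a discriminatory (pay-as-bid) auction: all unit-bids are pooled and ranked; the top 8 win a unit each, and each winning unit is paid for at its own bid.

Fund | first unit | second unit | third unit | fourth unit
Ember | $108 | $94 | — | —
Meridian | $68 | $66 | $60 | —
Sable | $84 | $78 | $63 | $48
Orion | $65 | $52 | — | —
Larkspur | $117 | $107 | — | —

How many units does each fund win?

Ember 2, Larkspur 2, Meridian 2, Sable 2

Merging the schedules and taking the best 8: 117 (Larkspur-1), 108 (Ember-1), 107 (Larkspur-2), 94 (Ember-2), 84 (Sable-1), 78 (Sable-2), 68 (Meridian-1), 66 (Meridian-2)
Next rejected bid: $65 (not a price — pay-as-bid).
Allocation: Ember 2, Larkspur 2, Meridian 2, Sable 2.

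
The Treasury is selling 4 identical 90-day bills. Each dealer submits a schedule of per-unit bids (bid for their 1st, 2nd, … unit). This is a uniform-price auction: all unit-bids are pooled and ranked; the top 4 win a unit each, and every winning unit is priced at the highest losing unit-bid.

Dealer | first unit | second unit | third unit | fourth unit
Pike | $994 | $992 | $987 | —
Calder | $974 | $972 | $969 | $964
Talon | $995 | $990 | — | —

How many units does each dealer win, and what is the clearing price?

Pike 2, Talon 2; clearing price $987

Pooled unit-bids ranked (top 4): 995 (Talon-1), 994 (Pike-1), 992 (Pike-2), 990 (Talon-2)
Highest rejected unit-bid = $987.
Allocation: Pike 2, Talon 2.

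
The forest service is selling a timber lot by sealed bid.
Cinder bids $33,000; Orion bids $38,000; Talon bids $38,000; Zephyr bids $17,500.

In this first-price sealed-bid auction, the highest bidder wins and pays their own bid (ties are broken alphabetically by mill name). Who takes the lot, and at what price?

Sorting bids: 38,000 (Orion) > 38,000 (Talon) > 33,000 (Cinder) > 17,500 (Zephyr)
Orion and Talon tie at $38,000; tie-break gives it to Orion.
First-price: Orion pays what they bid, $38,000.

Orion pays $38,000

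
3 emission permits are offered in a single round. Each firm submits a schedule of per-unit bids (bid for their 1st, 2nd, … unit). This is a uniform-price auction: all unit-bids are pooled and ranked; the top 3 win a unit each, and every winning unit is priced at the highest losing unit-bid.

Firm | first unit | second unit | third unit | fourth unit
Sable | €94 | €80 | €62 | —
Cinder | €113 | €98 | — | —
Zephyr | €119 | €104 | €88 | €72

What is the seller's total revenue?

Pooled unit-bids ranked (top 3): 119 (Zephyr-1), 113 (Cinder-1), 104 (Zephyr-2)
The (k+1)-th unit-bid is €98.
Allocation: Cinder 1, Zephyr 2. Every unit priced at €98.
Revenue = 3 × 98 = €294.

Total revenue: €294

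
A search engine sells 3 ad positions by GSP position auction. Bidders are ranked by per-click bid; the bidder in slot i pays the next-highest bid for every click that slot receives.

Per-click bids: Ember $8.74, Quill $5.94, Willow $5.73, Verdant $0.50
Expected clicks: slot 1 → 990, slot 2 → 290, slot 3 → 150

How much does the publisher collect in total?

Total revenue: $7617.30

Per-click bids in order: $8.74 (Ember) > $5.94 (Quill) > $5.73 (Willow) > $0.50 (Verdant)
Slot 1: Ember pays $5.94 × 990 = $5880.60
Slot 2: Quill pays $5.73 × 290 = $1661.70
Slot 3: Willow pays $0.50 × 150 = $75.00
Total = $7617.30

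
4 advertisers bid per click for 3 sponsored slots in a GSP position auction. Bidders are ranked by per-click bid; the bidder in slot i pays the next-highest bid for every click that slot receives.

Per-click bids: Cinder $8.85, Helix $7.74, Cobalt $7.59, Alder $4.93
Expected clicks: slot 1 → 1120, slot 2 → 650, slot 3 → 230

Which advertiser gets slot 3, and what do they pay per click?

Cobalt; $4.93 per click

Sorting advertisers: $8.85 (Cinder) > $7.74 (Helix) > $7.59 (Cobalt) > $4.93 (Alder)
Slot 3 goes to the third-ranked bidder, Cobalt, who pays the next bid down: $4.93/click.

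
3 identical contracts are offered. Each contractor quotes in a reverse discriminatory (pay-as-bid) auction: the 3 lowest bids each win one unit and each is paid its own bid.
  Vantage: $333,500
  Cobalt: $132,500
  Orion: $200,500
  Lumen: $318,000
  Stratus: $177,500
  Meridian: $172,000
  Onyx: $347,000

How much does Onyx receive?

Onyx is paid $0

Bids ranked low→high: 132,500 (Cobalt), 172,000 (Meridian), 177,500 (Stratus), 200,500 (Orion), 318,000 (Lumen), …
Winners (3 units): Cobalt, Meridian, Stratus.
Onyx does not win → $0.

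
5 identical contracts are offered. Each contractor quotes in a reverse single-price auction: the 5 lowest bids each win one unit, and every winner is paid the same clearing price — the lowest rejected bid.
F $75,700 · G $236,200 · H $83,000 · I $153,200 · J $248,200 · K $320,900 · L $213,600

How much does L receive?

Sorting: 75,700 (F), 83,000 (H), 153,200 (I), 213,600 (L), 236,200 (G), 248,200 (J), 320,900 (K)
Lowest 5: F, H, I, L, G.
Clearing price = lowest rejected bid = $248,200.
L wins → is paid $248,200.

L is paid $248,200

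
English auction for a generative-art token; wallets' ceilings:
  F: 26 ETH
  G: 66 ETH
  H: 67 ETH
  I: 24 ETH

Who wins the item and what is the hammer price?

Rule: the price rises until one bidder remains; the winner pays the price at which the last rival dropped out.
Sorting limits: 67 (H) > 66 (G) > 26 (F) > 24 (I)
Bidding ends when G exits at 66 ETH; H takes it.

H wins at 66 ETH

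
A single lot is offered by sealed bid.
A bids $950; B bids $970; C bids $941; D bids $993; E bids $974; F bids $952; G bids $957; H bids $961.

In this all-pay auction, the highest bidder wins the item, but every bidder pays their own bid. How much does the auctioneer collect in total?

Total revenue: $7,698

Bids ranked: 993 (D) > 974 (E) > 970 (B) > 961 (H) > 957 (G) > 952 (F) > …
D wins with the top bid; all bids are sunk regardless.
Every bidder forfeits their bid regardless of winning.
Revenue = 950 + 970 + 941 + 993 + 974 + 952 + 957 + 961 = $7,698.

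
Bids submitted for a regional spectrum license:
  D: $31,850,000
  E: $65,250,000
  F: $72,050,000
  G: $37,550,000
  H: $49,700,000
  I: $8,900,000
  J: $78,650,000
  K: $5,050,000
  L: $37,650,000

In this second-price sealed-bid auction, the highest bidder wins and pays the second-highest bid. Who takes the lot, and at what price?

Second-price sealed-bid auction: the highest bidder wins and pays the second-highest bid.
Bids in order: 78,650,000 (J) > 72,050,000 (F) > 65,250,000 (E) > 49,700,000 (H) > 37,650,000 (L) > 37,550,000 (G) > …
J wins with the highest bid; price is set by the runner-up at $72,050,000.

J pays $72,050,000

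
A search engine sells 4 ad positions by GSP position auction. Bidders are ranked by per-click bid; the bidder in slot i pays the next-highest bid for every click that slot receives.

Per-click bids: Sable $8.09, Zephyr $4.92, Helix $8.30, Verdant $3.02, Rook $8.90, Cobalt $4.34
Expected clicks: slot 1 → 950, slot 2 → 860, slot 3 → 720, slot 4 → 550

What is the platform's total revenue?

Total revenue: $20771.80

Ranked by bid: $8.90 (Rook) > $8.30 (Helix) > $8.09 (Sable) > $4.92 (Zephyr) > $4.34 (Cobalt) > …
Slot 1: Rook pays $8.30 × 950 = $7885.00
Slot 2: Helix pays $8.09 × 860 = $6957.40
Slot 3: Sable pays $4.92 × 720 = $3542.40
Slot 4: Zephyr pays $4.34 × 550 = $2387.00
Total = $20771.80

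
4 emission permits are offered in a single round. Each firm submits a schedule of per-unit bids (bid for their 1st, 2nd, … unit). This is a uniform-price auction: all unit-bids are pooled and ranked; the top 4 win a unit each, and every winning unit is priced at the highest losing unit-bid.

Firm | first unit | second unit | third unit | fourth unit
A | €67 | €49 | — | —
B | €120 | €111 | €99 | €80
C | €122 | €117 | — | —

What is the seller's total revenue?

All unit-bids, highest first — top 4: 122 (C-1), 120 (B-1), 117 (C-2), 111 (B-2)
Highest rejected unit-bid = €99.
Allocation: B 2, C 2. Every unit priced at €99.
Revenue = 4 × 99 = €396.

Total revenue: €396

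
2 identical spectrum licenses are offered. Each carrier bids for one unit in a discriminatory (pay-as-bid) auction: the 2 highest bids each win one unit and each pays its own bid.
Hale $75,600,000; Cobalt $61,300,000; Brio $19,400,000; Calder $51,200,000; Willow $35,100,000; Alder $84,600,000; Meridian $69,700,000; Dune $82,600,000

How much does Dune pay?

Ordering the bids: 84,600,000 (Alder), 82,600,000 (Dune), 75,600,000 (Hale), 69,700,000 (Meridian), …
Winners (2 units): Alder, Dune.
Dune wins → own bid $82,600,000.

Dune pays $82,600,000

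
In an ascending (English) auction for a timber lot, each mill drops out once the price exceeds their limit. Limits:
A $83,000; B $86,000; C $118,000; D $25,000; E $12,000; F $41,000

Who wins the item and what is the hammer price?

Sorting limits: 118,000 (C) > 86,000 (B) > 83,000 (A) > 41,000 (F) > 25,000 (D) > 12,000 (E)
Bidding ends when B exits at $86,000; C takes it.

C wins at $86,000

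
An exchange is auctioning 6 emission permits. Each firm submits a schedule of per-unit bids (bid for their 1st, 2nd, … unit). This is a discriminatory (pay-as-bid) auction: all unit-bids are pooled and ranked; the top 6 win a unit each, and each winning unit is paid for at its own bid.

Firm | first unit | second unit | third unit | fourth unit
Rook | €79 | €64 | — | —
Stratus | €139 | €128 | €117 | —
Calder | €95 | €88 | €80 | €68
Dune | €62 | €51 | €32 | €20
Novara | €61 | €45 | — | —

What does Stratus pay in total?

All unit-bids, highest first — top 6: 139 (Stratus-1), 128 (Stratus-2), 117 (Stratus-3), 95 (Calder-1), 88 (Calder-2), 80 (Calder-3)
Next rejected bid: €79 (not a price — pay-as-bid).
Stratus's winning unit-bids: 139 + 128 + 117 = €384.

Stratus pays €384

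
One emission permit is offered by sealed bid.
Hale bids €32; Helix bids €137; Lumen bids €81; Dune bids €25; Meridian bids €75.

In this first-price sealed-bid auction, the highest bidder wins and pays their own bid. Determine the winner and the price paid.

First-price sealed-bid auction: the highest bidder wins and pays their own bid.
Bids in order: 137 (Helix) > 81 (Lumen) > 75 (Meridian) > 32 (Hale) > 25 (Dune)
Helix is highest → pays own bid, €137.

Helix pays €137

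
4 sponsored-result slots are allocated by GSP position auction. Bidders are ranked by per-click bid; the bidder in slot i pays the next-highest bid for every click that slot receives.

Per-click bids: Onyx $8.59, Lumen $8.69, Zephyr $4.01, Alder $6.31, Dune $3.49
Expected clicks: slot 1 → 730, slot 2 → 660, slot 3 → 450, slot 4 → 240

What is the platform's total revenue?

Total revenue: $13077.40

Per-click bids in order: $8.69 (Lumen) > $8.59 (Onyx) > $6.31 (Alder) > $4.01 (Zephyr) > $3.49 (Dune)
Slot 1: Lumen pays $8.59 × 730 = $6270.70
Slot 2: Onyx pays $6.31 × 660 = $4164.60
Slot 3: Alder pays $4.01 × 450 = $1804.50
Slot 4: Zephyr pays $3.49 × 240 = $837.60
Total = $13077.40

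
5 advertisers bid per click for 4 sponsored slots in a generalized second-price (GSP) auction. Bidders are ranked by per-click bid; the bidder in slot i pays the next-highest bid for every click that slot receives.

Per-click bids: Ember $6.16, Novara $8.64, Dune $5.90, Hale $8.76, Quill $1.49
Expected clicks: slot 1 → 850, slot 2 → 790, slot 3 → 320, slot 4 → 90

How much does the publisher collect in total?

Ranked by bid: $8.76 (Hale) > $8.64 (Novara) > $6.16 (Ember) > $5.90 (Dune) > $1.49 (Quill)
Slot 1: Hale pays $8.64 × 850 = $7344.00
Slot 2: Novara pays $6.16 × 790 = $4866.40
Slot 3: Ember pays $5.90 × 320 = $1888.00
Slot 4: Dune pays $1.49 × 90 = $134.10
Total = $14232.50

Total revenue: $14232.50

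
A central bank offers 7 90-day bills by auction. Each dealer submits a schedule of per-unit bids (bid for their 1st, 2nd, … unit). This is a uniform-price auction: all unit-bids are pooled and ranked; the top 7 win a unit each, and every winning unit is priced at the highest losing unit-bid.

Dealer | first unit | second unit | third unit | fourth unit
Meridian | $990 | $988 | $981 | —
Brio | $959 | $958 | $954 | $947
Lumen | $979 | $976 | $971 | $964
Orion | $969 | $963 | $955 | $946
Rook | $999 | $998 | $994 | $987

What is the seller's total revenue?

All unit-bids, highest first — top 7: 999 (Rook-1), 998 (Rook-2), 994 (Rook-3), 990 (Meridian-1), 988 (Meridian-2), 987 (Rook-4), 981 (Meridian-3)
The (k+1)-th unit-bid is $979.
Allocation: Meridian 3, Rook 4. Every unit priced at $979.
Revenue = 7 × 979 = $6,853.

Total revenue: $6,853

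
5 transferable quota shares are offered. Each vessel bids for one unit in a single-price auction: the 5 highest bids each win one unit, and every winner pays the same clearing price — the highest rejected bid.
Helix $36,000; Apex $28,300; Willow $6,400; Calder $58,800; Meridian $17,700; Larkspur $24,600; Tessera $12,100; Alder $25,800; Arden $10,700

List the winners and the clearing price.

Calder, Helix, Apex, Alder, Larkspur; each pays $17,700

Bids ranked high→low: 58,800 (Calder), 36,000 (Helix), 28,300 (Apex), 25,800 (Alder), 24,600 (Larkspur), 17,700 (Meridian), 12,100 (Tessera), …
The 5 highest are Calder, Helix, Apex, Alder, Larkspur.
Highest unsuccessful bid: $17,700 → clearing price.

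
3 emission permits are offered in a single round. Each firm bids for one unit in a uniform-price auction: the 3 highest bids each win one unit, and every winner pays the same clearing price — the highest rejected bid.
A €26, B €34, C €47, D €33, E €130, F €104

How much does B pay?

B pays €0

Sorting: 130 (E), 104 (F), 47 (C), 34 (B), 33 (D), …
Winners (3 units): E, F, C.
Clearing price = highest rejected bid = €34.
B does not win → pays €0.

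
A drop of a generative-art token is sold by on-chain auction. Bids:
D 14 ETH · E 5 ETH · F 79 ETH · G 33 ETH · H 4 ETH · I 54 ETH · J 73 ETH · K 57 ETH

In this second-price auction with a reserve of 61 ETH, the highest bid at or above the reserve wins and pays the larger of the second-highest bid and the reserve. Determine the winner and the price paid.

F pays 73 ETH

Rule: the highest bid at or above the reserve wins and pays the larger of the second-highest bid and the reserve.
Bids in order: 79 (F) > 73 (J) > 57 (K) > 54 (I) > 33 (G) > 14 (D) > …
F has the top bid at or above the reserve (79 ETH).
max(second-highest 73 ETH, reserve 61 ETH) = 73 ETH; the reserve does not bind.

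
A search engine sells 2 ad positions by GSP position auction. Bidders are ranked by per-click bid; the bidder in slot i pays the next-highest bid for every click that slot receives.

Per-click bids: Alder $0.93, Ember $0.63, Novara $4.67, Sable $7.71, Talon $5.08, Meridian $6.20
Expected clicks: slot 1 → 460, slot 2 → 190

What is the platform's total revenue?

Total revenue: $3817.20

Per-click bids in order: $7.71 (Sable) > $6.20 (Meridian) > $5.08 (Talon) > …
Slot 1: Sable pays $6.20 × 460 = $2852.00
Slot 2: Meridian pays $5.08 × 190 = $965.20
Total = $3817.20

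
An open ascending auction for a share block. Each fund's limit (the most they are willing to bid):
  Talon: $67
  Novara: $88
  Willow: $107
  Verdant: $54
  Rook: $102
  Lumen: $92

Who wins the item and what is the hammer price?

Rule: the price rises until one bidder remains; the winner pays the price at which the last rival dropped out.
Limits ranked: 107 (Willow) > 102 (Rook) > 92 (Lumen) > 88 (Novara) > 67 (Talon) > 54 (Verdant)
Bidding ends when Rook exits at $102; Willow takes it.

Willow wins at $102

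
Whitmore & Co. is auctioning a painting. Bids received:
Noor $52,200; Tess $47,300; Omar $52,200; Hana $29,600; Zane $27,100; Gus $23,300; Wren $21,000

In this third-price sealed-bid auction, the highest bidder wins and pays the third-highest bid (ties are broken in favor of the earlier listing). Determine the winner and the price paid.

Bids ranked: 52,200 (Noor) > 52,200 (Omar) > 47,300 (Tess) > 29,600 (Hana) > 27,100 (Zane) > 23,300 (Gus) > …
Tie at $52,200 → Noor wins by tie-break.
Noor wins; payment is bid #3 in the ranking = $47,300.

Noor pays $47,300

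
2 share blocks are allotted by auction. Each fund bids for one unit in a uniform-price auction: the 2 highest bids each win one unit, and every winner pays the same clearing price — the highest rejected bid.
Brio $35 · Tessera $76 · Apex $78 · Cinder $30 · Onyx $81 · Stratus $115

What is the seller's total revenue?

Total revenue: $156

Bids ranked high→low: 115 (Stratus), 81 (Onyx), 78 (Apex), 76 (Tessera), …
The 2 highest are Stratus, Onyx.
Highest unsuccessful bid: $78 → clearing price.
Total revenue = 2 × $78 = $156.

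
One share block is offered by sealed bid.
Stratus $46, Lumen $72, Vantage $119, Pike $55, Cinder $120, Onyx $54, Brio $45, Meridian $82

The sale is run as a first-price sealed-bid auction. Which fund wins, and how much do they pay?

Cinder pays $120

First-price sealed-bid auction: the highest bidder wins and pays their own bid.
Sorting bids: 120 (Cinder) > 119 (Vantage) > 82 (Meridian) > 72 (Lumen) > 55 (Pike) > 54 (Onyx) > …
Cinder is highest → pays own bid, $120.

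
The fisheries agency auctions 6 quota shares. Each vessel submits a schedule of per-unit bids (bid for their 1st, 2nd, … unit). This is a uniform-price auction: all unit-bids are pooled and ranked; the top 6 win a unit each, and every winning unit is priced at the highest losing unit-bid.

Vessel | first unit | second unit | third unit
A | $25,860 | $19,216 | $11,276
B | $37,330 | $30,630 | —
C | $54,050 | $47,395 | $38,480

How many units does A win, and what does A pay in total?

Pooled unit-bids ranked (top 6): 54,050 (C-1), 47,395 (C-2), 38,480 (C-3), 37,330 (B-1), 30,630 (B-2), 25,860 (A-1)
The (k+1)-th unit-bid is $19,216.
A wins 1 unit(s) at $19,216 each.

A: 1 unit, pays $19,216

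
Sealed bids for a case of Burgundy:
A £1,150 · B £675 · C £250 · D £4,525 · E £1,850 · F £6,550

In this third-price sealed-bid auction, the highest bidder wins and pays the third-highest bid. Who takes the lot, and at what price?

F pays £1,850

Sorting bids: 6,550 (F) > 4,525 (D) > 1,850 (E) > 1,150 (A) > 675 (B) > 250 (C)
F wins; payment is bid #3 in the ranking = £1,850.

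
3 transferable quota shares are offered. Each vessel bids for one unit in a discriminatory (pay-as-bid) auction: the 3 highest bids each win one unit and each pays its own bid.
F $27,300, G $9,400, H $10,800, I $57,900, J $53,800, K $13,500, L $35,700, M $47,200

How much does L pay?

Ordering the bids: 57,900 (I), 53,800 (J), 47,200 (M), 35,700 (L), 27,300 (F), …
Winners (3 units): I, J, M.
L does not win → $0.

L pays $0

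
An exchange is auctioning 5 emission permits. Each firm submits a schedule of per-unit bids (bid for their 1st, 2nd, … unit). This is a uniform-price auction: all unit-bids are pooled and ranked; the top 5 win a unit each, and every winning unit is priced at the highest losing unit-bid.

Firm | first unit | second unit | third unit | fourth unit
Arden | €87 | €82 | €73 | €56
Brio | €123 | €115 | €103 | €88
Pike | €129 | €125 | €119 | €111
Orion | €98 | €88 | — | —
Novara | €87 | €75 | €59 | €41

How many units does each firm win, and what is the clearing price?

Pooled unit-bids ranked (top 5): 129 (Pike-1), 125 (Pike-2), 123 (Brio-1), 119 (Pike-3), 115 (Brio-2)
The (k+1)-th unit-bid is €111.
Allocation: Brio 2, Pike 3.

Brio 2, Pike 3; clearing price €111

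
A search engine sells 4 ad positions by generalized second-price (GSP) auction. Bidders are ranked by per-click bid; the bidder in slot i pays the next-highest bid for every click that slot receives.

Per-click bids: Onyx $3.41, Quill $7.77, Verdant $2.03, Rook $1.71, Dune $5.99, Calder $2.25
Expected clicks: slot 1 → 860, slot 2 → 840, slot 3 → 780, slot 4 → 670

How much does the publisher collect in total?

Sorting advertisers: $7.77 (Quill) > $5.99 (Dune) > $3.41 (Onyx) > $2.25 (Calder) > $2.03 (Verdant) > …
Slot 1: Quill pays $5.99 × 860 = $5151.40
Slot 2: Dune pays $3.41 × 840 = $2864.40
Slot 3: Onyx pays $2.25 × 780 = $1755.00
Slot 4: Calder pays $2.03 × 670 = $1360.10
Total = $11130.90

Total revenue: $11130.90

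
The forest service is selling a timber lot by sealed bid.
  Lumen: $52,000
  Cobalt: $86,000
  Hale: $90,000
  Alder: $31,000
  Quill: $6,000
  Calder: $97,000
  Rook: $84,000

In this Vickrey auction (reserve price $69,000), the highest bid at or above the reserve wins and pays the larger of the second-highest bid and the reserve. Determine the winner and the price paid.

Bids ranked: 97,000 (Calder) > 90,000 (Hale) > 86,000 (Cobalt) > 84,000 (Rook) > 52,000 (Lumen) > 31,000 (Alder) > …
Highest eligible bid: Calder at $97,000.
max(second-highest $90,000, reserve $69,000) = $90,000; the reserve does not bind.

Calder pays $90,000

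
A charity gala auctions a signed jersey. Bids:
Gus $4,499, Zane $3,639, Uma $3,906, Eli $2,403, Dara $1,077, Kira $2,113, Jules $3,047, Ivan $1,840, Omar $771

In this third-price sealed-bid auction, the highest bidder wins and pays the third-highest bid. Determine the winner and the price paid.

Gus pays $3,639

Rule: the highest bidder wins and pays the third-highest bid.
Sorting bids: 4,499 (Gus) > 3,906 (Uma) > 3,639 (Zane) > 3,047 (Jules) > 2,403 (Eli) > 2,113 (Kira) > …
Gus wins; payment is bid #3 in the ranking = $3,639.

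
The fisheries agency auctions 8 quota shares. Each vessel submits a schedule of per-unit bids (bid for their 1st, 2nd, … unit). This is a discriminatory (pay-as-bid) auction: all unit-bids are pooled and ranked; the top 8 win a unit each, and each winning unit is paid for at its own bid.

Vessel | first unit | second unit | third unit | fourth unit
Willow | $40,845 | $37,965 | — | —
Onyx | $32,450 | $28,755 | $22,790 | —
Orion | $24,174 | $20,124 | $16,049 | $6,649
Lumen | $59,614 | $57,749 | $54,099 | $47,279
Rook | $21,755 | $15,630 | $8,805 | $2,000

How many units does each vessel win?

Lumen 4, Onyx 2, Willow 2

Pooled unit-bids ranked (top 8): 59,614 (Lumen-1), 57,749 (Lumen-2), 54,099 (Lumen-3), 47,279 (Lumen-4), 40,845 (Willow-1), 37,965 (Willow-2), 32,450 (Onyx-1), 28,755 (Onyx-2)
Next rejected bid: $24,174 (not a price — pay-as-bid).
Allocation: Lumen 4, Onyx 2, Willow 2.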